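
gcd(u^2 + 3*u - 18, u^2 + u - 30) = u + 6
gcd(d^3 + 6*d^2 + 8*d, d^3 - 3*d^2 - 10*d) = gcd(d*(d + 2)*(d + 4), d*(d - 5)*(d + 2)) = d^2 + 2*d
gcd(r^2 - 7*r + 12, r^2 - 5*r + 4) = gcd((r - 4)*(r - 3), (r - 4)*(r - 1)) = r - 4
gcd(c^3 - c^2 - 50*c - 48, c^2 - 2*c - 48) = c^2 - 2*c - 48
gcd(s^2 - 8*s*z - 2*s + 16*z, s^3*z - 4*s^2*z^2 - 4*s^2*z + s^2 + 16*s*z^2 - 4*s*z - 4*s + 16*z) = 1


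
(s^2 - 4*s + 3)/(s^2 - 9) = (s - 1)/(s + 3)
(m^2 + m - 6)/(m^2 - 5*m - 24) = (m - 2)/(m - 8)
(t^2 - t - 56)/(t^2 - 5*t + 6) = (t^2 - t - 56)/(t^2 - 5*t + 6)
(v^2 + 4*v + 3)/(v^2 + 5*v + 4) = (v + 3)/(v + 4)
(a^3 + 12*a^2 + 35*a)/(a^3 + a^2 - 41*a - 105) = a*(a + 7)/(a^2 - 4*a - 21)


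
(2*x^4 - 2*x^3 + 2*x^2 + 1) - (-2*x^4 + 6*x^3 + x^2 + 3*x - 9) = 4*x^4 - 8*x^3 + x^2 - 3*x + 10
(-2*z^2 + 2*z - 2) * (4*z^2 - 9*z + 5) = -8*z^4 + 26*z^3 - 36*z^2 + 28*z - 10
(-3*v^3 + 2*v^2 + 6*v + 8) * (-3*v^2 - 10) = 9*v^5 - 6*v^4 + 12*v^3 - 44*v^2 - 60*v - 80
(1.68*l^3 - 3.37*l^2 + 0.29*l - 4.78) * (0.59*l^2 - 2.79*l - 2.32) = 0.9912*l^5 - 6.6755*l^4 + 5.6758*l^3 + 4.1891*l^2 + 12.6634*l + 11.0896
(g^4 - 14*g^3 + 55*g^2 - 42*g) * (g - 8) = g^5 - 22*g^4 + 167*g^3 - 482*g^2 + 336*g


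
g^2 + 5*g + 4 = (g + 1)*(g + 4)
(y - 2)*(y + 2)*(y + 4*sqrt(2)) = y^3 + 4*sqrt(2)*y^2 - 4*y - 16*sqrt(2)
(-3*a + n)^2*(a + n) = 9*a^3 + 3*a^2*n - 5*a*n^2 + n^3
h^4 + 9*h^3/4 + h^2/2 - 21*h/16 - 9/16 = (h - 3/4)*(h + 1/2)*(h + 1)*(h + 3/2)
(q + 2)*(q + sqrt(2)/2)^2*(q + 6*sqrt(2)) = q^4 + 2*q^3 + 7*sqrt(2)*q^3 + 25*q^2/2 + 14*sqrt(2)*q^2 + 3*sqrt(2)*q + 25*q + 6*sqrt(2)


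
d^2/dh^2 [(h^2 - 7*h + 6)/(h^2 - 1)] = -14/(h^3 + 3*h^2 + 3*h + 1)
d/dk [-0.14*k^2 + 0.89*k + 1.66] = 0.89 - 0.28*k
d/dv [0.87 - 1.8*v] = -1.80000000000000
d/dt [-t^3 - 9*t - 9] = -3*t^2 - 9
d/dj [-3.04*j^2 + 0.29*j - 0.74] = 0.29 - 6.08*j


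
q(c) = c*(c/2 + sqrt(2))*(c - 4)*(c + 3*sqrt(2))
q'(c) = c*(c/2 + sqrt(2))*(c - 4) + c*(c/2 + sqrt(2))*(c + 3*sqrt(2)) + c*(c - 4)*(c + 3*sqrt(2))/2 + (c/2 + sqrt(2))*(c - 4)*(c + 3*sqrt(2)) = 2*c^3 - 6*c^2 + 15*sqrt(2)*c^2/2 - 20*sqrt(2)*c + 12*c - 24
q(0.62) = -17.57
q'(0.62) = -31.85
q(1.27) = -39.17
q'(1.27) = -33.15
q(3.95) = -5.48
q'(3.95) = 106.81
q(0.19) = -4.84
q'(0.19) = -26.91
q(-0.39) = 8.04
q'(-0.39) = -17.07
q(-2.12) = 9.76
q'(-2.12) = 12.17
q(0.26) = -6.76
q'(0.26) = -27.89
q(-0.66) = 11.95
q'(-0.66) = -11.82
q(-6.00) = 167.21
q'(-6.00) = -192.46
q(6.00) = 542.56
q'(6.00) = 476.13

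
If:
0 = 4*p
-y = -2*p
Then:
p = 0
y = 0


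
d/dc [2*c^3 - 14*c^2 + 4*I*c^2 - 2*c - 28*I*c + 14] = 6*c^2 + c*(-28 + 8*I) - 2 - 28*I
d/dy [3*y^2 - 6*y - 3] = 6*y - 6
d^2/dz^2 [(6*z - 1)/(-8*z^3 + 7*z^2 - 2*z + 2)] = 2*(-1152*z^5 + 1392*z^4 - 646*z^3 - 381*z^2 + 258*z - 34)/(512*z^9 - 1344*z^8 + 1560*z^7 - 1399*z^6 + 1062*z^5 - 570*z^4 + 272*z^3 - 108*z^2 + 24*z - 8)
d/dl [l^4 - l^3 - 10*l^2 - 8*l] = 4*l^3 - 3*l^2 - 20*l - 8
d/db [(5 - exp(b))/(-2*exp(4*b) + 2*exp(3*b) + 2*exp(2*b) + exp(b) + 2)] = (-6*exp(4*b) + 44*exp(3*b) - 28*exp(2*b) - 20*exp(b) - 7)*exp(b)/(4*exp(8*b) - 8*exp(7*b) - 4*exp(6*b) + 4*exp(5*b) + 12*exp(3*b) + 9*exp(2*b) + 4*exp(b) + 4)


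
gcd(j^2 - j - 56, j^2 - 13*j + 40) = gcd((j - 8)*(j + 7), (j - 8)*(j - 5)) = j - 8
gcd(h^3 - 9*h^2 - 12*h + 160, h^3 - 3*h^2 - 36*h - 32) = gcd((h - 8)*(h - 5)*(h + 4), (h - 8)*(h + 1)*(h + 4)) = h^2 - 4*h - 32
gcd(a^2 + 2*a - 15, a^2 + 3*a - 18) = a - 3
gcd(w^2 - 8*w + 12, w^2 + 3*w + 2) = 1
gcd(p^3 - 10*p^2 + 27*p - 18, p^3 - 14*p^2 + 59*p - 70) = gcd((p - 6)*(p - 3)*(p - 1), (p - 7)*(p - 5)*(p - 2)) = 1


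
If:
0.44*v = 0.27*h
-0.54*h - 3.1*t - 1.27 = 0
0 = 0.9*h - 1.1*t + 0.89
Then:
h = -1.23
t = -0.20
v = -0.75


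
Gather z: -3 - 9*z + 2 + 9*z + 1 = 0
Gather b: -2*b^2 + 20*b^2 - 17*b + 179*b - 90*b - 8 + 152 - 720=18*b^2 + 72*b - 576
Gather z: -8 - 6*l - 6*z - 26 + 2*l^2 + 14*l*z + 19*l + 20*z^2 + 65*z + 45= 2*l^2 + 13*l + 20*z^2 + z*(14*l + 59) + 11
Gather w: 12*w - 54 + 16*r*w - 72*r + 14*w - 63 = -72*r + w*(16*r + 26) - 117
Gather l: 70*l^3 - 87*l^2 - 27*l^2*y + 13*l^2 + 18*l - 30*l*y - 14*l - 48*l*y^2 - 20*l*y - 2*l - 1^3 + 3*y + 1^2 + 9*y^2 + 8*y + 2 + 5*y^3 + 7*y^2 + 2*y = 70*l^3 + l^2*(-27*y - 74) + l*(-48*y^2 - 50*y + 2) + 5*y^3 + 16*y^2 + 13*y + 2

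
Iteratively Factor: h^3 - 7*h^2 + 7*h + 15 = (h + 1)*(h^2 - 8*h + 15) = (h - 5)*(h + 1)*(h - 3)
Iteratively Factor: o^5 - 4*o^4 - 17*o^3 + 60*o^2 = (o - 5)*(o^4 + o^3 - 12*o^2) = (o - 5)*(o + 4)*(o^3 - 3*o^2) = (o - 5)*(o - 3)*(o + 4)*(o^2) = o*(o - 5)*(o - 3)*(o + 4)*(o)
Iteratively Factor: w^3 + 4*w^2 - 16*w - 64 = (w + 4)*(w^2 - 16) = (w - 4)*(w + 4)*(w + 4)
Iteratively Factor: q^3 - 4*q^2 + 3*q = (q)*(q^2 - 4*q + 3) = q*(q - 1)*(q - 3)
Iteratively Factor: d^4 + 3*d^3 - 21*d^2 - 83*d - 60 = (d - 5)*(d^3 + 8*d^2 + 19*d + 12) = (d - 5)*(d + 3)*(d^2 + 5*d + 4) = (d - 5)*(d + 3)*(d + 4)*(d + 1)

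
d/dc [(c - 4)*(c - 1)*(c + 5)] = 3*c^2 - 21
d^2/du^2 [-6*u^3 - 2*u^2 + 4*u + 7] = -36*u - 4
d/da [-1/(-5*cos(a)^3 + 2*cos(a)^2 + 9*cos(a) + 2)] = (15*cos(a)^2 - 4*cos(a) - 9)*sin(a)/(-5*cos(a)^3 + 2*cos(a)^2 + 9*cos(a) + 2)^2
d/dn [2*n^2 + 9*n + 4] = 4*n + 9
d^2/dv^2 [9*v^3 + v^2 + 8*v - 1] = 54*v + 2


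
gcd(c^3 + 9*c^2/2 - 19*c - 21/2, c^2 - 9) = c - 3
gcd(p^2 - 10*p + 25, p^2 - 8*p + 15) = p - 5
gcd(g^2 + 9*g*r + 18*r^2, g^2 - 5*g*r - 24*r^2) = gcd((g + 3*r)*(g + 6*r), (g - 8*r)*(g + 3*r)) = g + 3*r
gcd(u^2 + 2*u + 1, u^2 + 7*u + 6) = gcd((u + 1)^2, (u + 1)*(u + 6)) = u + 1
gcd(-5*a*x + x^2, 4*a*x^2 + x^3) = x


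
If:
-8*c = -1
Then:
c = 1/8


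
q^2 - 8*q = q*(q - 8)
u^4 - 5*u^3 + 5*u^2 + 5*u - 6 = (u - 3)*(u - 2)*(u - 1)*(u + 1)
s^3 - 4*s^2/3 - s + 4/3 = (s - 4/3)*(s - 1)*(s + 1)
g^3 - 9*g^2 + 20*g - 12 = (g - 6)*(g - 2)*(g - 1)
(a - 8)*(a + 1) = a^2 - 7*a - 8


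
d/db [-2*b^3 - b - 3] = -6*b^2 - 1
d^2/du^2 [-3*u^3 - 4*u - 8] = -18*u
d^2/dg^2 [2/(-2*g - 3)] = -16/(2*g + 3)^3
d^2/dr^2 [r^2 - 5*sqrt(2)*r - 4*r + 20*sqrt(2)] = 2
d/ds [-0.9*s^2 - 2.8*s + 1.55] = -1.8*s - 2.8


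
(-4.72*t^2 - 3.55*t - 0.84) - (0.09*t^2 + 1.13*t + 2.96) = -4.81*t^2 - 4.68*t - 3.8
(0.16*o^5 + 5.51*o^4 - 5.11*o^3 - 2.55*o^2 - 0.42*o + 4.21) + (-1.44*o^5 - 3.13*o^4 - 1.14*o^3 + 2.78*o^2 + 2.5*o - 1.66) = -1.28*o^5 + 2.38*o^4 - 6.25*o^3 + 0.23*o^2 + 2.08*o + 2.55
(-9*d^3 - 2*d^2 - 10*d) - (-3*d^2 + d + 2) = -9*d^3 + d^2 - 11*d - 2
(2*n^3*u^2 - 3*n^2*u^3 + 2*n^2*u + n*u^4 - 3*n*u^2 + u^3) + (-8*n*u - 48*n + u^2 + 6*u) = 2*n^3*u^2 - 3*n^2*u^3 + 2*n^2*u + n*u^4 - 3*n*u^2 - 8*n*u - 48*n + u^3 + u^2 + 6*u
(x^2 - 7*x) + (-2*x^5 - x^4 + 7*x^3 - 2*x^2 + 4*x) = -2*x^5 - x^4 + 7*x^3 - x^2 - 3*x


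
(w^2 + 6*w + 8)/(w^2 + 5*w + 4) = (w + 2)/(w + 1)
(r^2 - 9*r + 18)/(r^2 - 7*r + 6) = (r - 3)/(r - 1)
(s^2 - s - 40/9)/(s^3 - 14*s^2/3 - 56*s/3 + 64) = (s + 5/3)/(s^2 - 2*s - 24)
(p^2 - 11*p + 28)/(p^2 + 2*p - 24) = (p - 7)/(p + 6)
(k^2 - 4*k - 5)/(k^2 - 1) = (k - 5)/(k - 1)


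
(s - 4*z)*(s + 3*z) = s^2 - s*z - 12*z^2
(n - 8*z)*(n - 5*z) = n^2 - 13*n*z + 40*z^2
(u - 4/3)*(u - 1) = u^2 - 7*u/3 + 4/3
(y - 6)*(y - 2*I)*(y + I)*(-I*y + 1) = -I*y^4 + 6*I*y^3 - 3*I*y^2 + 2*y + 18*I*y - 12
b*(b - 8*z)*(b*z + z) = b^3*z - 8*b^2*z^2 + b^2*z - 8*b*z^2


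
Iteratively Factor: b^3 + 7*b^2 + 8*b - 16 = (b - 1)*(b^2 + 8*b + 16) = (b - 1)*(b + 4)*(b + 4)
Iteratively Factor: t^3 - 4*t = (t)*(t^2 - 4) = t*(t - 2)*(t + 2)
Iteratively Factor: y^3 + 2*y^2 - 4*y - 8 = (y + 2)*(y^2 - 4) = (y + 2)^2*(y - 2)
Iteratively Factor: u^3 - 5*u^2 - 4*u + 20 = (u + 2)*(u^2 - 7*u + 10) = (u - 2)*(u + 2)*(u - 5)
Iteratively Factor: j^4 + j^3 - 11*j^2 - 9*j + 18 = (j + 2)*(j^3 - j^2 - 9*j + 9) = (j + 2)*(j + 3)*(j^2 - 4*j + 3) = (j - 1)*(j + 2)*(j + 3)*(j - 3)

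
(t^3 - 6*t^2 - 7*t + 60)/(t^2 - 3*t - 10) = (t^2 - t - 12)/(t + 2)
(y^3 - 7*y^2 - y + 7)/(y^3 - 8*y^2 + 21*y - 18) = (y^3 - 7*y^2 - y + 7)/(y^3 - 8*y^2 + 21*y - 18)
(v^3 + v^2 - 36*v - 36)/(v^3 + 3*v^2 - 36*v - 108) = (v + 1)/(v + 3)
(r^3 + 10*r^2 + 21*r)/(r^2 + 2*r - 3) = r*(r + 7)/(r - 1)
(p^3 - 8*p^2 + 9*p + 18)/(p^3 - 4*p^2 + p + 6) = (p - 6)/(p - 2)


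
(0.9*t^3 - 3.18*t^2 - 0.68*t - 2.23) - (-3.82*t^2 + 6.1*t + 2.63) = 0.9*t^3 + 0.64*t^2 - 6.78*t - 4.86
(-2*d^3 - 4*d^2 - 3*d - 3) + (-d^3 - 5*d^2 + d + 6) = -3*d^3 - 9*d^2 - 2*d + 3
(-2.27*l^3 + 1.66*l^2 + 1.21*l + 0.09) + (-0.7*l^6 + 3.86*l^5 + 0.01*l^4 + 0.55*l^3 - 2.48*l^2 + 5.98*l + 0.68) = -0.7*l^6 + 3.86*l^5 + 0.01*l^4 - 1.72*l^3 - 0.82*l^2 + 7.19*l + 0.77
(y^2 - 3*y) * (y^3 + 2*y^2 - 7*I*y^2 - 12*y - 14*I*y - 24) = y^5 - y^4 - 7*I*y^4 - 18*y^3 + 7*I*y^3 + 12*y^2 + 42*I*y^2 + 72*y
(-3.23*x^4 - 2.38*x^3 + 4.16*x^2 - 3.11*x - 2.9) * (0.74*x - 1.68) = -2.3902*x^5 + 3.6652*x^4 + 7.0768*x^3 - 9.2902*x^2 + 3.0788*x + 4.872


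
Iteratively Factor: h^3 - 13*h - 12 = (h + 1)*(h^2 - h - 12) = (h + 1)*(h + 3)*(h - 4)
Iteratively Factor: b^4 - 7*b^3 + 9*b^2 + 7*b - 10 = (b - 2)*(b^3 - 5*b^2 - b + 5) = (b - 2)*(b + 1)*(b^2 - 6*b + 5) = (b - 5)*(b - 2)*(b + 1)*(b - 1)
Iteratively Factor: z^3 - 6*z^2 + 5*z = (z - 1)*(z^2 - 5*z) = (z - 5)*(z - 1)*(z)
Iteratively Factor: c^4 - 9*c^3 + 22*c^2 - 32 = (c - 4)*(c^3 - 5*c^2 + 2*c + 8) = (c - 4)*(c - 2)*(c^2 - 3*c - 4) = (c - 4)^2*(c - 2)*(c + 1)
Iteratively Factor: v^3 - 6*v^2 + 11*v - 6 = (v - 3)*(v^2 - 3*v + 2) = (v - 3)*(v - 1)*(v - 2)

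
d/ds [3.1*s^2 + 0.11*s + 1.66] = 6.2*s + 0.11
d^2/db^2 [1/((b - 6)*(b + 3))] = 2*((b - 6)^2 + (b - 6)*(b + 3) + (b + 3)^2)/((b - 6)^3*(b + 3)^3)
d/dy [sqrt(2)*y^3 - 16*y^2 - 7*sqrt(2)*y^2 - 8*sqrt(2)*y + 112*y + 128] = 3*sqrt(2)*y^2 - 32*y - 14*sqrt(2)*y - 8*sqrt(2) + 112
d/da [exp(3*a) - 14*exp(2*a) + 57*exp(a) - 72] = (3*exp(2*a) - 28*exp(a) + 57)*exp(a)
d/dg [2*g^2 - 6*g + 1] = 4*g - 6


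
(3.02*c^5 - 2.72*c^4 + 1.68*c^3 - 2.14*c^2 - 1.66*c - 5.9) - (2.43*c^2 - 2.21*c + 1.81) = 3.02*c^5 - 2.72*c^4 + 1.68*c^3 - 4.57*c^2 + 0.55*c - 7.71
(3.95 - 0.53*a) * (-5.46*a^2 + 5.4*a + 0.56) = 2.8938*a^3 - 24.429*a^2 + 21.0332*a + 2.212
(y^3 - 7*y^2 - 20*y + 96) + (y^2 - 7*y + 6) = y^3 - 6*y^2 - 27*y + 102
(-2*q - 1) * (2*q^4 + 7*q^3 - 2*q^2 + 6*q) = -4*q^5 - 16*q^4 - 3*q^3 - 10*q^2 - 6*q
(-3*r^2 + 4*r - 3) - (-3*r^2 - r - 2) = 5*r - 1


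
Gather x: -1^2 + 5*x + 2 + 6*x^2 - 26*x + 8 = 6*x^2 - 21*x + 9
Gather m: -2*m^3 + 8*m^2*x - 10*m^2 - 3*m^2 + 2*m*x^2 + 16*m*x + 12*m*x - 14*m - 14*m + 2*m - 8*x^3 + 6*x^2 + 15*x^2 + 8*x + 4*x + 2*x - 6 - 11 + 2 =-2*m^3 + m^2*(8*x - 13) + m*(2*x^2 + 28*x - 26) - 8*x^3 + 21*x^2 + 14*x - 15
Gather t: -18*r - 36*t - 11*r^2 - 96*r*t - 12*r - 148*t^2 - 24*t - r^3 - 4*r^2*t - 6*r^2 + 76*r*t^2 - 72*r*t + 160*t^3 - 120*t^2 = -r^3 - 17*r^2 - 30*r + 160*t^3 + t^2*(76*r - 268) + t*(-4*r^2 - 168*r - 60)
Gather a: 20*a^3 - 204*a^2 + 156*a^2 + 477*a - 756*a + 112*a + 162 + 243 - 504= 20*a^3 - 48*a^2 - 167*a - 99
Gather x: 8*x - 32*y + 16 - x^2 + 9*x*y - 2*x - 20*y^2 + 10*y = -x^2 + x*(9*y + 6) - 20*y^2 - 22*y + 16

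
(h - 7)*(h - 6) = h^2 - 13*h + 42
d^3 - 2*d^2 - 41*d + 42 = (d - 7)*(d - 1)*(d + 6)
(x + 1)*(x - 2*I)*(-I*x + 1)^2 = -x^4 - x^3 - 3*x^2 - 3*x - 2*I*x - 2*I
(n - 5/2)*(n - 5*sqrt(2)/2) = n^2 - 5*sqrt(2)*n/2 - 5*n/2 + 25*sqrt(2)/4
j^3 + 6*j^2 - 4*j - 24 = (j - 2)*(j + 2)*(j + 6)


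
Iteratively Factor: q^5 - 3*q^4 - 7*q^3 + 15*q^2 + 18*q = (q + 1)*(q^4 - 4*q^3 - 3*q^2 + 18*q) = q*(q + 1)*(q^3 - 4*q^2 - 3*q + 18) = q*(q - 3)*(q + 1)*(q^2 - q - 6) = q*(q - 3)^2*(q + 1)*(q + 2)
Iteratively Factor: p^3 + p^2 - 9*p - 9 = (p - 3)*(p^2 + 4*p + 3) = (p - 3)*(p + 1)*(p + 3)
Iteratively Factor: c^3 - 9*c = (c + 3)*(c^2 - 3*c) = c*(c + 3)*(c - 3)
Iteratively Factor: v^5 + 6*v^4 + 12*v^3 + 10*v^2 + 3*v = (v + 1)*(v^4 + 5*v^3 + 7*v^2 + 3*v) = v*(v + 1)*(v^3 + 5*v^2 + 7*v + 3) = v*(v + 1)*(v + 3)*(v^2 + 2*v + 1) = v*(v + 1)^2*(v + 3)*(v + 1)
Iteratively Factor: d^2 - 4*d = (d - 4)*(d)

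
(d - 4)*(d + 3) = d^2 - d - 12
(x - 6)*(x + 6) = x^2 - 36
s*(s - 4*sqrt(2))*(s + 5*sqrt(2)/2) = s^3 - 3*sqrt(2)*s^2/2 - 20*s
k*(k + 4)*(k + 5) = k^3 + 9*k^2 + 20*k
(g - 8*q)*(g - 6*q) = g^2 - 14*g*q + 48*q^2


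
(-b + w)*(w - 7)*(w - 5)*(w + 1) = -b*w^3 + 11*b*w^2 - 23*b*w - 35*b + w^4 - 11*w^3 + 23*w^2 + 35*w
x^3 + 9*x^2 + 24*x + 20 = (x + 2)^2*(x + 5)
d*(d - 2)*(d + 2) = d^3 - 4*d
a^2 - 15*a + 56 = (a - 8)*(a - 7)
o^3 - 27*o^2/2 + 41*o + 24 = (o - 8)*(o - 6)*(o + 1/2)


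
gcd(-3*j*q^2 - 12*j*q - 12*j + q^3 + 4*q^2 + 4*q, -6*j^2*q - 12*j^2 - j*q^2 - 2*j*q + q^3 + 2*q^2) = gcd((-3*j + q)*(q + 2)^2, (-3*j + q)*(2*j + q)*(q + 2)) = -3*j*q - 6*j + q^2 + 2*q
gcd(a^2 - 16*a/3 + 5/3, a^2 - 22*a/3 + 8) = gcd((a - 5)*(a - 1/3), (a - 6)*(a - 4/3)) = 1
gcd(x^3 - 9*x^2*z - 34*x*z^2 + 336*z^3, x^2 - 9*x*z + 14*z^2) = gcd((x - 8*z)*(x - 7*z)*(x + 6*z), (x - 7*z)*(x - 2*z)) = x - 7*z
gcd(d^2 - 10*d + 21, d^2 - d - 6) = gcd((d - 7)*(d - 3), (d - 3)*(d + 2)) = d - 3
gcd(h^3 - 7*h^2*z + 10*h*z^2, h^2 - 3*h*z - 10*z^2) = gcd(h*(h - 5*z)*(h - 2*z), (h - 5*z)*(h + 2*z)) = -h + 5*z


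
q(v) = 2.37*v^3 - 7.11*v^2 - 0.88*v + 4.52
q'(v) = 7.11*v^2 - 14.22*v - 0.88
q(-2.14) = -49.38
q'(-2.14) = 62.11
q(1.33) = -3.65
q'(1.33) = -7.22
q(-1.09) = -6.04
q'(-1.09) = 23.07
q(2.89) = -0.20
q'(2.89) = 17.41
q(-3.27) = -151.50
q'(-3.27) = 121.65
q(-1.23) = -9.56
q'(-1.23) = 27.37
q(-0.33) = 3.95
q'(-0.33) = 4.59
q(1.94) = -6.64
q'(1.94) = -1.71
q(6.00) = 255.20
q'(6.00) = 169.76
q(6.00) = 255.20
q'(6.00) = 169.76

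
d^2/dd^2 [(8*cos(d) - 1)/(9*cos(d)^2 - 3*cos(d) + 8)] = 2*(5832*(1 - cos(2*d))^2*cos(d) - 108*(1 - cos(2*d))^2 - 181*cos(d) + 1482*cos(2*d) + 513*cos(3*d) - 1296*cos(5*d) - 126)/(6*cos(d) - 9*cos(2*d) - 25)^3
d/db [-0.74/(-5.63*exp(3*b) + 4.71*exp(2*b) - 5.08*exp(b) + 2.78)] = (-12.4986*exp(2*b) + 6.9708*exp(b) - 3.7592)*exp(b)/(5.63*exp(3*b) - 4.71*exp(2*b) + 5.08*exp(b) - 2.78)^2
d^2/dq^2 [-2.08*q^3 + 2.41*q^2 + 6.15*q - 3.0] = 4.82 - 12.48*q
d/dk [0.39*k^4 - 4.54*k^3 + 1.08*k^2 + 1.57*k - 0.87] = 1.56*k^3 - 13.62*k^2 + 2.16*k + 1.57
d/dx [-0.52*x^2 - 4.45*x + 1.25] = -1.04*x - 4.45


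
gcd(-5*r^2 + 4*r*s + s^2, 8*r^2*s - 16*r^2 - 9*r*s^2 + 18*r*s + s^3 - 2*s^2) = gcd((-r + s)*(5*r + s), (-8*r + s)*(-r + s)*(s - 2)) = r - s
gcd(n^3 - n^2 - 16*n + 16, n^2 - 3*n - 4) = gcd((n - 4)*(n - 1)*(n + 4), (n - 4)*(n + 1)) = n - 4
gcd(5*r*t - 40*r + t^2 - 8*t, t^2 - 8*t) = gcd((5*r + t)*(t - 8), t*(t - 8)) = t - 8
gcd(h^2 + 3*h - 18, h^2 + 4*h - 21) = h - 3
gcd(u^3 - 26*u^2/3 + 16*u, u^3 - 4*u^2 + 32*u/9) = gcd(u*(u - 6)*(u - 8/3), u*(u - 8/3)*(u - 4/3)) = u^2 - 8*u/3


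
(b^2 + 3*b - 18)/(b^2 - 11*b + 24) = (b + 6)/(b - 8)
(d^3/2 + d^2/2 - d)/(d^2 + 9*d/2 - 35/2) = d*(d^2 + d - 2)/(2*d^2 + 9*d - 35)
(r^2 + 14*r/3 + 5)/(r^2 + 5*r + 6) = (r + 5/3)/(r + 2)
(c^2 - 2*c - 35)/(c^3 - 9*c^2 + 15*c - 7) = (c + 5)/(c^2 - 2*c + 1)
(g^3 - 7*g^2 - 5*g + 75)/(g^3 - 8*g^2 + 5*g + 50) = (g + 3)/(g + 2)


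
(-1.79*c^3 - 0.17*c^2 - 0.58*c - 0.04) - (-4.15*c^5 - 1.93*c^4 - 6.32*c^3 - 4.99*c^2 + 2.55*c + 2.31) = 4.15*c^5 + 1.93*c^4 + 4.53*c^3 + 4.82*c^2 - 3.13*c - 2.35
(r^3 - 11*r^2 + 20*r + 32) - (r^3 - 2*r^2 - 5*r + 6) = -9*r^2 + 25*r + 26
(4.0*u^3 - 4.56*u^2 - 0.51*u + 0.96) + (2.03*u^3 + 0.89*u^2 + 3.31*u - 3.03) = 6.03*u^3 - 3.67*u^2 + 2.8*u - 2.07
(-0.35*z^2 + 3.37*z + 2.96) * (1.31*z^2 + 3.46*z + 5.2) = -0.4585*z^4 + 3.2037*z^3 + 13.7178*z^2 + 27.7656*z + 15.392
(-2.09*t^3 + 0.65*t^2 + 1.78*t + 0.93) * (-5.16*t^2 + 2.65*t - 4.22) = 10.7844*t^5 - 8.8925*t^4 + 1.3575*t^3 - 2.8248*t^2 - 5.0471*t - 3.9246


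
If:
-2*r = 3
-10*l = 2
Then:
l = -1/5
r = -3/2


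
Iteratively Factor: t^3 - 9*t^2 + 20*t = (t)*(t^2 - 9*t + 20) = t*(t - 5)*(t - 4)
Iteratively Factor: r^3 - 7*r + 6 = (r - 1)*(r^2 + r - 6) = (r - 1)*(r + 3)*(r - 2)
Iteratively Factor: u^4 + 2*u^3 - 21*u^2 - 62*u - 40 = (u + 2)*(u^3 - 21*u - 20) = (u - 5)*(u + 2)*(u^2 + 5*u + 4) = (u - 5)*(u + 1)*(u + 2)*(u + 4)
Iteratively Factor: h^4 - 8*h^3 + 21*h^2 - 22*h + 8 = (h - 1)*(h^3 - 7*h^2 + 14*h - 8) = (h - 4)*(h - 1)*(h^2 - 3*h + 2) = (h - 4)*(h - 2)*(h - 1)*(h - 1)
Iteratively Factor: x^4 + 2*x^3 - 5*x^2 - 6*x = (x - 2)*(x^3 + 4*x^2 + 3*x) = x*(x - 2)*(x^2 + 4*x + 3) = x*(x - 2)*(x + 1)*(x + 3)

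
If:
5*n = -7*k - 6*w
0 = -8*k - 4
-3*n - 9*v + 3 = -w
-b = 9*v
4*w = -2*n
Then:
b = 25/8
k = -1/2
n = 7/4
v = -25/72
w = -7/8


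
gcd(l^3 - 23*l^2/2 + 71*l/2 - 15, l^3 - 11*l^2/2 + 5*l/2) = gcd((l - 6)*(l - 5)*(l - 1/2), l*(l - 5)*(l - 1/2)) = l^2 - 11*l/2 + 5/2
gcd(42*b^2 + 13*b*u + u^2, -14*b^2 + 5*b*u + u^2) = 7*b + u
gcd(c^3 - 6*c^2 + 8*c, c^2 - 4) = c - 2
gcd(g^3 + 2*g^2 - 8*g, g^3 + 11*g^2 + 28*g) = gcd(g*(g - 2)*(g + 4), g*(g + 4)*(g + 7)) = g^2 + 4*g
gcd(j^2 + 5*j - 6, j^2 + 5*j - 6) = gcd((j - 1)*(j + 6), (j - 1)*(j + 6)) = j^2 + 5*j - 6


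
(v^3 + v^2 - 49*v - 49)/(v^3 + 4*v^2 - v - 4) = (v^2 - 49)/(v^2 + 3*v - 4)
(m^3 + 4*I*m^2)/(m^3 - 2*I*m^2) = (m + 4*I)/(m - 2*I)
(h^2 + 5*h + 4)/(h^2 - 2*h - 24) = (h + 1)/(h - 6)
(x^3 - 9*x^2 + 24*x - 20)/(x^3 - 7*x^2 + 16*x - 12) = (x - 5)/(x - 3)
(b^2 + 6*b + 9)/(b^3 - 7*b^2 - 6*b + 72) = (b + 3)/(b^2 - 10*b + 24)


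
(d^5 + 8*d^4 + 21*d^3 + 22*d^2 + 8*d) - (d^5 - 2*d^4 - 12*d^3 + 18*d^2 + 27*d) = 10*d^4 + 33*d^3 + 4*d^2 - 19*d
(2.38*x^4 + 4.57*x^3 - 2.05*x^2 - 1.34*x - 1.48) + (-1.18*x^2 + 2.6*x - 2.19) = 2.38*x^4 + 4.57*x^3 - 3.23*x^2 + 1.26*x - 3.67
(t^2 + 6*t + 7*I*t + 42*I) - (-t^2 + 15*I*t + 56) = 2*t^2 + 6*t - 8*I*t - 56 + 42*I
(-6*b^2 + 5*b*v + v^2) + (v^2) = -6*b^2 + 5*b*v + 2*v^2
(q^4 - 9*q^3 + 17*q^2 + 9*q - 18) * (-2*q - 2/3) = -2*q^5 + 52*q^4/3 - 28*q^3 - 88*q^2/3 + 30*q + 12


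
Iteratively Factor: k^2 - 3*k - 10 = (k - 5)*(k + 2)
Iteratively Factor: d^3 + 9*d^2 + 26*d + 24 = (d + 2)*(d^2 + 7*d + 12) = (d + 2)*(d + 4)*(d + 3)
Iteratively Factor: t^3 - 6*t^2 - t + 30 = (t + 2)*(t^2 - 8*t + 15) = (t - 5)*(t + 2)*(t - 3)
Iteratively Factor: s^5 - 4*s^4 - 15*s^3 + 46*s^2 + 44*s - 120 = (s - 2)*(s^4 - 2*s^3 - 19*s^2 + 8*s + 60) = (s - 5)*(s - 2)*(s^3 + 3*s^2 - 4*s - 12) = (s - 5)*(s - 2)*(s + 2)*(s^2 + s - 6) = (s - 5)*(s - 2)^2*(s + 2)*(s + 3)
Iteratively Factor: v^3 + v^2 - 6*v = (v)*(v^2 + v - 6) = v*(v + 3)*(v - 2)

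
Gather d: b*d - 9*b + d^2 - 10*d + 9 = -9*b + d^2 + d*(b - 10) + 9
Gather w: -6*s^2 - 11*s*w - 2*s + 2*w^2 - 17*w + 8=-6*s^2 - 2*s + 2*w^2 + w*(-11*s - 17) + 8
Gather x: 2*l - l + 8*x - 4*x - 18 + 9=l + 4*x - 9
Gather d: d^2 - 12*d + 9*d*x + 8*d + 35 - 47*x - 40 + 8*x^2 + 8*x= d^2 + d*(9*x - 4) + 8*x^2 - 39*x - 5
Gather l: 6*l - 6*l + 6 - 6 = 0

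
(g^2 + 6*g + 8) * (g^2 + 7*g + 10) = g^4 + 13*g^3 + 60*g^2 + 116*g + 80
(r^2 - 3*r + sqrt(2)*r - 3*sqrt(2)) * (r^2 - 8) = r^4 - 3*r^3 + sqrt(2)*r^3 - 8*r^2 - 3*sqrt(2)*r^2 - 8*sqrt(2)*r + 24*r + 24*sqrt(2)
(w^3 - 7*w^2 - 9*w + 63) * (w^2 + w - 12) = w^5 - 6*w^4 - 28*w^3 + 138*w^2 + 171*w - 756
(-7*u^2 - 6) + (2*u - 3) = -7*u^2 + 2*u - 9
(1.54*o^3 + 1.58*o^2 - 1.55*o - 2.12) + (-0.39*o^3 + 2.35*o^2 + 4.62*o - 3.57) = 1.15*o^3 + 3.93*o^2 + 3.07*o - 5.69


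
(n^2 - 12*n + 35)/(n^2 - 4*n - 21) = (n - 5)/(n + 3)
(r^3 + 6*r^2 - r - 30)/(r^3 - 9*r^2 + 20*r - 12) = (r^2 + 8*r + 15)/(r^2 - 7*r + 6)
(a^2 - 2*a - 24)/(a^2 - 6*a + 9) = (a^2 - 2*a - 24)/(a^2 - 6*a + 9)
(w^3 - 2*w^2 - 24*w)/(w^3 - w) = (w^2 - 2*w - 24)/(w^2 - 1)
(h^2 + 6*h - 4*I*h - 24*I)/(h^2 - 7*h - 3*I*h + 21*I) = (h^2 + h*(6 - 4*I) - 24*I)/(h^2 + h*(-7 - 3*I) + 21*I)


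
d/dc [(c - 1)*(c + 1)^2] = (c + 1)*(3*c - 1)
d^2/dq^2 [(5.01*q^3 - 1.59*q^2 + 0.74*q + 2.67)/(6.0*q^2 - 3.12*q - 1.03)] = (-2.27373675443232e-13*q^5 + 2.27373675443232e-13*q^4 + 153.212688*q^3 + 614.363616*q^2 - 240.564546*q + 76.853106)/(216.0*q^6 - 336.96*q^5 + 63.9792*q^4 + 85.318272*q^3 - 10.983096*q^2 - 9.930024*q - 1.092727)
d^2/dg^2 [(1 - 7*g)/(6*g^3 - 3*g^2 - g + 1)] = 2*(-(7*g - 1)*(-18*g^2 + 6*g + 1)^2 + (126*g^2 - 42*g + 3*(6*g - 1)*(7*g - 1) - 7)*(6*g^3 - 3*g^2 - g + 1))/(6*g^3 - 3*g^2 - g + 1)^3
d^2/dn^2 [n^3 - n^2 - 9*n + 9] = 6*n - 2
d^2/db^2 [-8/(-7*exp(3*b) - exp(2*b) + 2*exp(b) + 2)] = 8*((-63*exp(2*b) - 4*exp(b) + 2)*(7*exp(3*b) + exp(2*b) - 2*exp(b) - 2) + 2*(21*exp(2*b) + 2*exp(b) - 2)^2*exp(b))*exp(b)/(7*exp(3*b) + exp(2*b) - 2*exp(b) - 2)^3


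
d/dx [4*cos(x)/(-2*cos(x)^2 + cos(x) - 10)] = 8*(sin(x)^2 + 4)*sin(x)/(cos(x) - cos(2*x) - 11)^2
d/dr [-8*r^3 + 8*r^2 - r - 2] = -24*r^2 + 16*r - 1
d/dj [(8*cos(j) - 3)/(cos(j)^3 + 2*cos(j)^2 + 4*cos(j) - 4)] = 16*(-7*sin(j)^2 + 4*cos(3*j) + 27)*sin(j)/(-8*sin(j)^2 + 19*cos(j) + cos(3*j) - 8)^2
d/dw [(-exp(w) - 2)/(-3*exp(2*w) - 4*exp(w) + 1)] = (-2*(exp(w) + 2)*(3*exp(w) + 2) + 3*exp(2*w) + 4*exp(w) - 1)*exp(w)/(3*exp(2*w) + 4*exp(w) - 1)^2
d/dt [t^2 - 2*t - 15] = 2*t - 2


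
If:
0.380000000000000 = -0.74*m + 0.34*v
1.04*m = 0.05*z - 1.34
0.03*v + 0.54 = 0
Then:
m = -8.78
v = -18.00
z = -155.90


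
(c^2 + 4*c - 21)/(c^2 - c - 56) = (c - 3)/(c - 8)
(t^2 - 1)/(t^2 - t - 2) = (t - 1)/(t - 2)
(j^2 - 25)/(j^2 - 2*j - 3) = (25 - j^2)/(-j^2 + 2*j + 3)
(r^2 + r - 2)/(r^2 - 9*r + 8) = (r + 2)/(r - 8)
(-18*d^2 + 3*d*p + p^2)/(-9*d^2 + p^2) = (6*d + p)/(3*d + p)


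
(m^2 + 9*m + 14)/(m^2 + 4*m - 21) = (m + 2)/(m - 3)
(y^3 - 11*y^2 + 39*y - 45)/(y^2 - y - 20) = (y^2 - 6*y + 9)/(y + 4)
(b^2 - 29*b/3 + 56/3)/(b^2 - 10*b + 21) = (b - 8/3)/(b - 3)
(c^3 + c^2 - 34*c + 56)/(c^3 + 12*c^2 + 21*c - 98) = (c - 4)/(c + 7)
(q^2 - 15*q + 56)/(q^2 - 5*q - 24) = (q - 7)/(q + 3)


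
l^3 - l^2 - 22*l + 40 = (l - 4)*(l - 2)*(l + 5)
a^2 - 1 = (a - 1)*(a + 1)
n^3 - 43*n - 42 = (n - 7)*(n + 1)*(n + 6)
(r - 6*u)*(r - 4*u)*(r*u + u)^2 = r^4*u^2 - 10*r^3*u^3 + 2*r^3*u^2 + 24*r^2*u^4 - 20*r^2*u^3 + r^2*u^2 + 48*r*u^4 - 10*r*u^3 + 24*u^4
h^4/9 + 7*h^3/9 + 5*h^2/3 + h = h*(h/3 + 1/3)*(h/3 + 1)*(h + 3)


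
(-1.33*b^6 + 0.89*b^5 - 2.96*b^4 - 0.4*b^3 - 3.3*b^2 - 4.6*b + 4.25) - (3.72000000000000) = -1.33*b^6 + 0.89*b^5 - 2.96*b^4 - 0.4*b^3 - 3.3*b^2 - 4.6*b + 0.53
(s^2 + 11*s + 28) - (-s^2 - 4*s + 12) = 2*s^2 + 15*s + 16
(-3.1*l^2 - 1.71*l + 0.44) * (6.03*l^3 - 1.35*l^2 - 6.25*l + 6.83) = -18.693*l^5 - 6.1263*l^4 + 24.3367*l^3 - 11.0795*l^2 - 14.4293*l + 3.0052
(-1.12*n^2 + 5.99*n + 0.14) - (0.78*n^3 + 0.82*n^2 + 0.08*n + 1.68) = -0.78*n^3 - 1.94*n^2 + 5.91*n - 1.54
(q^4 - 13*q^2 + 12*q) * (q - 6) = q^5 - 6*q^4 - 13*q^3 + 90*q^2 - 72*q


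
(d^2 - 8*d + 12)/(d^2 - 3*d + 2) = (d - 6)/(d - 1)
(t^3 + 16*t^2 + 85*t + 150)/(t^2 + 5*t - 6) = (t^2 + 10*t + 25)/(t - 1)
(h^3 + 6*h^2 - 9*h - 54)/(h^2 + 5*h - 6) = (h^2 - 9)/(h - 1)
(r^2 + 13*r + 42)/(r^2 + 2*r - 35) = (r + 6)/(r - 5)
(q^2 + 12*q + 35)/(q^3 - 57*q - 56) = (q + 5)/(q^2 - 7*q - 8)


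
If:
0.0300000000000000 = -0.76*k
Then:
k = -0.04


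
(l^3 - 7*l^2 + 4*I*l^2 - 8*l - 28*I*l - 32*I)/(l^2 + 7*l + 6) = (l^2 + 4*l*(-2 + I) - 32*I)/(l + 6)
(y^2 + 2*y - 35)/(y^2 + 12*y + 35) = (y - 5)/(y + 5)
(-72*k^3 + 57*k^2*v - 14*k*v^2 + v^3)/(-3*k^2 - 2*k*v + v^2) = (24*k^2 - 11*k*v + v^2)/(k + v)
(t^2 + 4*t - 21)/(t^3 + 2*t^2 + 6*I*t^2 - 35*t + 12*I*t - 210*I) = (t - 3)/(t^2 + t*(-5 + 6*I) - 30*I)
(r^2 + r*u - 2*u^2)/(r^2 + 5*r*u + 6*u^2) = (r - u)/(r + 3*u)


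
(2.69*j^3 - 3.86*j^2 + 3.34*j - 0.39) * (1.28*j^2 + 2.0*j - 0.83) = 3.4432*j^5 + 0.4392*j^4 - 5.6775*j^3 + 9.3846*j^2 - 3.5522*j + 0.3237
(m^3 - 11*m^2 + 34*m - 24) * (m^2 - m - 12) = m^5 - 12*m^4 + 33*m^3 + 74*m^2 - 384*m + 288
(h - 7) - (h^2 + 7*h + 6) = -h^2 - 6*h - 13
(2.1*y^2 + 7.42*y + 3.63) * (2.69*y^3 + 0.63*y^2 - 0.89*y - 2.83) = 5.649*y^5 + 21.2828*y^4 + 12.5703*y^3 - 10.2599*y^2 - 24.2293*y - 10.2729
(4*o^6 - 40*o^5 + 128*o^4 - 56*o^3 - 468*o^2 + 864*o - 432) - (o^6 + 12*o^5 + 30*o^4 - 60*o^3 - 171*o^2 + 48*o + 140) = 3*o^6 - 52*o^5 + 98*o^4 + 4*o^3 - 297*o^2 + 816*o - 572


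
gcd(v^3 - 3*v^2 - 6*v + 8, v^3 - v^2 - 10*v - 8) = v^2 - 2*v - 8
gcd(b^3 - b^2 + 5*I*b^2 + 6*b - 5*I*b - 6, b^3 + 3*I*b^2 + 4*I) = b - I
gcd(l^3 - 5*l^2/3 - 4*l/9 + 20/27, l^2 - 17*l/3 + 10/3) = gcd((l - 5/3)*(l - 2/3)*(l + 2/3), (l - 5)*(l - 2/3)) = l - 2/3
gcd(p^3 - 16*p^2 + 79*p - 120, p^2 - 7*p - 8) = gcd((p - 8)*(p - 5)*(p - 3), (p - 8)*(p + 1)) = p - 8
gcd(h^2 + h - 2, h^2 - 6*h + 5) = h - 1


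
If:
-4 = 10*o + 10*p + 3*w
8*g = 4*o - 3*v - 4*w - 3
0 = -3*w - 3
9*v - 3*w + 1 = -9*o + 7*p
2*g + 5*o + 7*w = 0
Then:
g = 469/352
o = 763/880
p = -851/880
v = -227/110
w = -1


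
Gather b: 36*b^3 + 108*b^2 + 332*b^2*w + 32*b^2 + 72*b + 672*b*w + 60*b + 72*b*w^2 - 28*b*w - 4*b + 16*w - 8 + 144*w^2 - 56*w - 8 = 36*b^3 + b^2*(332*w + 140) + b*(72*w^2 + 644*w + 128) + 144*w^2 - 40*w - 16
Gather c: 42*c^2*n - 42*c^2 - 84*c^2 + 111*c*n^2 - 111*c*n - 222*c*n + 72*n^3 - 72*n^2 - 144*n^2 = c^2*(42*n - 126) + c*(111*n^2 - 333*n) + 72*n^3 - 216*n^2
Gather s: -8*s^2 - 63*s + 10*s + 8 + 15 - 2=-8*s^2 - 53*s + 21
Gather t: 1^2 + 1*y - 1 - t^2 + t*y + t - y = -t^2 + t*(y + 1)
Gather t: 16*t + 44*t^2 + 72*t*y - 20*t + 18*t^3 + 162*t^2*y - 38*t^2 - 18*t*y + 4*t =18*t^3 + t^2*(162*y + 6) + 54*t*y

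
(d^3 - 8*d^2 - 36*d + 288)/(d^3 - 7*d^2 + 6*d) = (d^2 - 2*d - 48)/(d*(d - 1))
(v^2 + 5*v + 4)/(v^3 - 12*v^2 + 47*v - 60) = (v^2 + 5*v + 4)/(v^3 - 12*v^2 + 47*v - 60)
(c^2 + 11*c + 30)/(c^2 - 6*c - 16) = (c^2 + 11*c + 30)/(c^2 - 6*c - 16)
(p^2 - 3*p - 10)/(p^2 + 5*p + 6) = (p - 5)/(p + 3)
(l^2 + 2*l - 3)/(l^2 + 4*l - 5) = (l + 3)/(l + 5)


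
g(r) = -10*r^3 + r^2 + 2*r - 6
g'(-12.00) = -4342.00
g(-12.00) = 17394.00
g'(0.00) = 2.00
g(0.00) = -6.00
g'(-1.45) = -63.98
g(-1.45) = 23.69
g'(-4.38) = -582.29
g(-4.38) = 844.70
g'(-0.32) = -1.71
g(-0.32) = -6.21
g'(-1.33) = -53.73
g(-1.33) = 16.64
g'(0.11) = 1.86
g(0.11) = -5.78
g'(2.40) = -166.00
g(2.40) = -133.68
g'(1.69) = -80.30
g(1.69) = -48.03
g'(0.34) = -0.79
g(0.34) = -5.60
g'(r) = -30*r^2 + 2*r + 2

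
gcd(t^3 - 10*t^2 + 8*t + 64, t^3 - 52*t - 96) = t^2 - 6*t - 16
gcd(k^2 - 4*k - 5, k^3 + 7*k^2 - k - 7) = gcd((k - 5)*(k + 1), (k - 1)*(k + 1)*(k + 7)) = k + 1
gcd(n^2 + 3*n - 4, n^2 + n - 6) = 1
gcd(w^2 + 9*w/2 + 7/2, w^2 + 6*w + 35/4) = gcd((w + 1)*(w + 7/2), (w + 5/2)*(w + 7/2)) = w + 7/2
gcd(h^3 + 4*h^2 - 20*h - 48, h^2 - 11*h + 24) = 1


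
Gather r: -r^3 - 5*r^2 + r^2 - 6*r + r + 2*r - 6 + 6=-r^3 - 4*r^2 - 3*r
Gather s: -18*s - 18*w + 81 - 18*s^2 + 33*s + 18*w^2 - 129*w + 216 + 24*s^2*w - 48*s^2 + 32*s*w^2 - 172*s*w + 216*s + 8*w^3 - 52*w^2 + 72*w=s^2*(24*w - 66) + s*(32*w^2 - 172*w + 231) + 8*w^3 - 34*w^2 - 75*w + 297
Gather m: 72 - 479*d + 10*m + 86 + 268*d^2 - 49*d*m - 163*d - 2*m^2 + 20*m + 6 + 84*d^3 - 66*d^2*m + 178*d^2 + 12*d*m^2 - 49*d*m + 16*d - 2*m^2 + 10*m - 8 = 84*d^3 + 446*d^2 - 626*d + m^2*(12*d - 4) + m*(-66*d^2 - 98*d + 40) + 156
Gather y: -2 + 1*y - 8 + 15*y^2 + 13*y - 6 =15*y^2 + 14*y - 16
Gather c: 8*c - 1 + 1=8*c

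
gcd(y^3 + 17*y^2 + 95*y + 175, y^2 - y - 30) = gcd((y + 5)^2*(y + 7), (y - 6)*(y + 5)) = y + 5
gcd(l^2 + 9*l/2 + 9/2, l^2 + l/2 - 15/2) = l + 3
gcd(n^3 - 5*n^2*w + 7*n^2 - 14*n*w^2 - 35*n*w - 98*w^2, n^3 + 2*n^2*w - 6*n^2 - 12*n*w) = n + 2*w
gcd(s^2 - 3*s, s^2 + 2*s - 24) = 1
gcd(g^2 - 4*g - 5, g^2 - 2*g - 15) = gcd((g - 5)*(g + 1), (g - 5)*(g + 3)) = g - 5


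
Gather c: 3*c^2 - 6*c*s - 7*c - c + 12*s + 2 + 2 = 3*c^2 + c*(-6*s - 8) + 12*s + 4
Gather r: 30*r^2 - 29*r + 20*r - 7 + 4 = 30*r^2 - 9*r - 3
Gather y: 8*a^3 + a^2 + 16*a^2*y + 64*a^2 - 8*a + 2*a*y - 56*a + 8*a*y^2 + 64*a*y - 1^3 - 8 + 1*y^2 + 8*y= 8*a^3 + 65*a^2 - 64*a + y^2*(8*a + 1) + y*(16*a^2 + 66*a + 8) - 9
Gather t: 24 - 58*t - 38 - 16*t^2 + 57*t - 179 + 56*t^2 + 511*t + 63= 40*t^2 + 510*t - 130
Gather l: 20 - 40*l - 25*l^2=-25*l^2 - 40*l + 20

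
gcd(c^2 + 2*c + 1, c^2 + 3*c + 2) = c + 1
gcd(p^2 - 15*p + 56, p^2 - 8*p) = p - 8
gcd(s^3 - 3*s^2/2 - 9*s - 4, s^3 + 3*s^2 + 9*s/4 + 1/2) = s^2 + 5*s/2 + 1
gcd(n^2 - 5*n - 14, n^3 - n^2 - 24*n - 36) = n + 2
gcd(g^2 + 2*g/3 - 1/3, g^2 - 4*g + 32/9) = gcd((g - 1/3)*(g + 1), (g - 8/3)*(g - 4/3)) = 1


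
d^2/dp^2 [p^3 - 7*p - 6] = 6*p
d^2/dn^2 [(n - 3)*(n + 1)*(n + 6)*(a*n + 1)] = 12*a*n^2 + 24*a*n - 30*a + 6*n + 8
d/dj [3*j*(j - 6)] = 6*j - 18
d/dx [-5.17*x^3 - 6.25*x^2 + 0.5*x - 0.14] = -15.51*x^2 - 12.5*x + 0.5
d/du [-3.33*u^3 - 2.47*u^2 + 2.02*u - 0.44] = -9.99*u^2 - 4.94*u + 2.02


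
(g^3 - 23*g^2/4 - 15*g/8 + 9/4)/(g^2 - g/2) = g - 21/4 - 9/(2*g)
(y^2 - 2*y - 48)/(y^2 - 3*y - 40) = (y + 6)/(y + 5)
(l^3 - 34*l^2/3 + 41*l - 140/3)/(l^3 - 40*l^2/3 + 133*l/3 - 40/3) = (3*l^2 - 19*l + 28)/(3*l^2 - 25*l + 8)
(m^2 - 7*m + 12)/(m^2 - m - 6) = (m - 4)/(m + 2)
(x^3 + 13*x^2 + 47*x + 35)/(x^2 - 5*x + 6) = (x^3 + 13*x^2 + 47*x + 35)/(x^2 - 5*x + 6)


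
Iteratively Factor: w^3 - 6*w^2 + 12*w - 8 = (w - 2)*(w^2 - 4*w + 4) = (w - 2)^2*(w - 2)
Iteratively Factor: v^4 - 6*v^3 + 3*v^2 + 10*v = (v)*(v^3 - 6*v^2 + 3*v + 10) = v*(v - 5)*(v^2 - v - 2) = v*(v - 5)*(v + 1)*(v - 2)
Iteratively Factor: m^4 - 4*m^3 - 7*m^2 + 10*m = (m - 5)*(m^3 + m^2 - 2*m) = (m - 5)*(m - 1)*(m^2 + 2*m) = m*(m - 5)*(m - 1)*(m + 2)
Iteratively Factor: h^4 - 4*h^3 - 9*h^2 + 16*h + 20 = (h - 2)*(h^3 - 2*h^2 - 13*h - 10) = (h - 5)*(h - 2)*(h^2 + 3*h + 2) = (h - 5)*(h - 2)*(h + 2)*(h + 1)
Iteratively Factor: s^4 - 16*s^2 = (s)*(s^3 - 16*s) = s*(s + 4)*(s^2 - 4*s) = s*(s - 4)*(s + 4)*(s)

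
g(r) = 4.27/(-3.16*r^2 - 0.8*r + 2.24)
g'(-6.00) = -0.01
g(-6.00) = -0.04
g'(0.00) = 0.68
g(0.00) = 1.91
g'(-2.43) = -0.30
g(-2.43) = -0.29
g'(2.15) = 0.31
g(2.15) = -0.30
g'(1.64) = 0.83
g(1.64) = -0.56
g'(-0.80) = -24.71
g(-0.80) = 4.98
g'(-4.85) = -0.03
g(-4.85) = -0.06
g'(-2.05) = -0.59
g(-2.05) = -0.45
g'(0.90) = 25.63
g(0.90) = -4.11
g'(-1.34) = -5.87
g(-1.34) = -1.81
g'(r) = 4.27*(6.32*r + 0.8)/(-3.16*r^2 - 0.8*r + 2.24)^2 = (26.9864*r + 3.416)/(3.16*r^2 + 0.8*r - 2.24)^2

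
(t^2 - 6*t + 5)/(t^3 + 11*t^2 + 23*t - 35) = (t - 5)/(t^2 + 12*t + 35)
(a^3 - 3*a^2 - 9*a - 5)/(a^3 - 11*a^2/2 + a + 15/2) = 2*(a + 1)/(2*a - 3)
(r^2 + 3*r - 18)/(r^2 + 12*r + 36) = (r - 3)/(r + 6)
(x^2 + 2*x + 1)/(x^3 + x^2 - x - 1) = 1/(x - 1)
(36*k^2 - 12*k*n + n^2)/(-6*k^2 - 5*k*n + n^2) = (-6*k + n)/(k + n)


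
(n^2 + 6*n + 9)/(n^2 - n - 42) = (n^2 + 6*n + 9)/(n^2 - n - 42)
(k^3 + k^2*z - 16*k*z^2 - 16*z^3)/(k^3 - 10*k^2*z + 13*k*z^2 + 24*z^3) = (k^2 - 16*z^2)/(k^2 - 11*k*z + 24*z^2)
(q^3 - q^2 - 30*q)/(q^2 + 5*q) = q - 6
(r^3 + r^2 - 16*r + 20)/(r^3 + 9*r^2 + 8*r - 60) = (r - 2)/(r + 6)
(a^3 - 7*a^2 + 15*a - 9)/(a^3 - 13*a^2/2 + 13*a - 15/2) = 2*(a - 3)/(2*a - 5)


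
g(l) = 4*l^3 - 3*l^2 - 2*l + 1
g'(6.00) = 394.00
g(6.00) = 745.00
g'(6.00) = 394.00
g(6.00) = 745.00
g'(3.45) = 120.13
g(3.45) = 122.65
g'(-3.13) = 134.34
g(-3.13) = -144.79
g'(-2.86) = 113.32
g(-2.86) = -111.39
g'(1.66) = 21.11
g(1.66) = 7.71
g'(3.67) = 137.61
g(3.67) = 150.98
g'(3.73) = 142.57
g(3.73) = 159.38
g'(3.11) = 95.41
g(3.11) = 86.08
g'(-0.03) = -1.81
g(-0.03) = 1.06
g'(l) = 12*l^2 - 6*l - 2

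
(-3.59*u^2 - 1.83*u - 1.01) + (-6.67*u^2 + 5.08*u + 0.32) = -10.26*u^2 + 3.25*u - 0.69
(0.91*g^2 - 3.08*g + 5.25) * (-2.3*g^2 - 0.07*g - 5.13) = -2.093*g^4 + 7.0203*g^3 - 16.5277*g^2 + 15.4329*g - 26.9325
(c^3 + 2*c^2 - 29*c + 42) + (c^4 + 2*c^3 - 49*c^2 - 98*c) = c^4 + 3*c^3 - 47*c^2 - 127*c + 42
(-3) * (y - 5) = 15 - 3*y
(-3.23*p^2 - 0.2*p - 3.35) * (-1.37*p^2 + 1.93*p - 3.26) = 4.4251*p^4 - 5.9599*p^3 + 14.7333*p^2 - 5.8135*p + 10.921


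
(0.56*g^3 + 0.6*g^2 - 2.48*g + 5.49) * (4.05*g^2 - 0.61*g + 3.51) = 2.268*g^5 + 2.0884*g^4 - 8.4444*g^3 + 25.8533*g^2 - 12.0537*g + 19.2699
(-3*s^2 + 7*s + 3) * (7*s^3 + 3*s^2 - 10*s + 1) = -21*s^5 + 40*s^4 + 72*s^3 - 64*s^2 - 23*s + 3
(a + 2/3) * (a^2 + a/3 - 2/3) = a^3 + a^2 - 4*a/9 - 4/9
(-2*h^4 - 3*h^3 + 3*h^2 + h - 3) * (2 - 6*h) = 12*h^5 + 14*h^4 - 24*h^3 + 20*h - 6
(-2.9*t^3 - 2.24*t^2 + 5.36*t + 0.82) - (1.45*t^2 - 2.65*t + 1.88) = -2.9*t^3 - 3.69*t^2 + 8.01*t - 1.06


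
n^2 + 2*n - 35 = (n - 5)*(n + 7)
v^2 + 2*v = v*(v + 2)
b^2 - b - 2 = (b - 2)*(b + 1)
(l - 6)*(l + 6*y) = l^2 + 6*l*y - 6*l - 36*y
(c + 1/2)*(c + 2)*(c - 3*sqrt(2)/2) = c^3 - 3*sqrt(2)*c^2/2 + 5*c^2/2 - 15*sqrt(2)*c/4 + c - 3*sqrt(2)/2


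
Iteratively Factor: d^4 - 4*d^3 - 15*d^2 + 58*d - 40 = (d - 2)*(d^3 - 2*d^2 - 19*d + 20) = (d - 2)*(d - 1)*(d^2 - d - 20) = (d - 2)*(d - 1)*(d + 4)*(d - 5)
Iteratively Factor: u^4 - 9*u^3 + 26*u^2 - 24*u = (u - 4)*(u^3 - 5*u^2 + 6*u) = u*(u - 4)*(u^2 - 5*u + 6) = u*(u - 4)*(u - 2)*(u - 3)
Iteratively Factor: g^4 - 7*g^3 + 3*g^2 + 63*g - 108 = (g - 3)*(g^3 - 4*g^2 - 9*g + 36) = (g - 4)*(g - 3)*(g^2 - 9) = (g - 4)*(g - 3)*(g + 3)*(g - 3)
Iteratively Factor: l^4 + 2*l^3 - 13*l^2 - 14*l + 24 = (l - 3)*(l^3 + 5*l^2 + 2*l - 8) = (l - 3)*(l + 2)*(l^2 + 3*l - 4) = (l - 3)*(l + 2)*(l + 4)*(l - 1)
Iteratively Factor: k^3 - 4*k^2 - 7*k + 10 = (k - 1)*(k^2 - 3*k - 10) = (k - 5)*(k - 1)*(k + 2)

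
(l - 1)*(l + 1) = l^2 - 1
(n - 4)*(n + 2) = n^2 - 2*n - 8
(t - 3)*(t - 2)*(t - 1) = t^3 - 6*t^2 + 11*t - 6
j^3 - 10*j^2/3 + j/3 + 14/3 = (j - 7/3)*(j - 2)*(j + 1)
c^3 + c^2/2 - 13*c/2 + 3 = (c - 2)*(c - 1/2)*(c + 3)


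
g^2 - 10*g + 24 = (g - 6)*(g - 4)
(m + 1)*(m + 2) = m^2 + 3*m + 2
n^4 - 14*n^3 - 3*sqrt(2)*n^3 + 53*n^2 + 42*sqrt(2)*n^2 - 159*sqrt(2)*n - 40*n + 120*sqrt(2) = (n - 8)*(n - 5)*(n - 1)*(n - 3*sqrt(2))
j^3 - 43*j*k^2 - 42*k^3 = (j - 7*k)*(j + k)*(j + 6*k)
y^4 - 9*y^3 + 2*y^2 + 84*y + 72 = (y - 6)^2*(y + 1)*(y + 2)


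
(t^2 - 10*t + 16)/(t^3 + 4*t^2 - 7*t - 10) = (t - 8)/(t^2 + 6*t + 5)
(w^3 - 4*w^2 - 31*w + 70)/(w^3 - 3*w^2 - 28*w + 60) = (w - 7)/(w - 6)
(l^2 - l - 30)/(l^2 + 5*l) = (l - 6)/l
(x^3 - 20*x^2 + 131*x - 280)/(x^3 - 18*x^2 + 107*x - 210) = (x - 8)/(x - 6)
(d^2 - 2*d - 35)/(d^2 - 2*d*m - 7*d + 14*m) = (d + 5)/(d - 2*m)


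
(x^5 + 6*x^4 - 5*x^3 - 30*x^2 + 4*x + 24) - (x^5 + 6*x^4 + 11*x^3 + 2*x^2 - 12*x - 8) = -16*x^3 - 32*x^2 + 16*x + 32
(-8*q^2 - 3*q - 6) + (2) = -8*q^2 - 3*q - 4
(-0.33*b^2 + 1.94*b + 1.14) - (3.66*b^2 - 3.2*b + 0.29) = -3.99*b^2 + 5.14*b + 0.85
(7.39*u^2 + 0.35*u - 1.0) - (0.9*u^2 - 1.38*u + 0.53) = 6.49*u^2 + 1.73*u - 1.53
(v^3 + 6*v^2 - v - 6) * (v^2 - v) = v^5 + 5*v^4 - 7*v^3 - 5*v^2 + 6*v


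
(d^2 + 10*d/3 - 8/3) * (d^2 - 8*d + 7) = d^4 - 14*d^3/3 - 67*d^2/3 + 134*d/3 - 56/3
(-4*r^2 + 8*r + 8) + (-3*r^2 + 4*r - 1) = -7*r^2 + 12*r + 7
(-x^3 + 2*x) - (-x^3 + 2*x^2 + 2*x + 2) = -2*x^2 - 2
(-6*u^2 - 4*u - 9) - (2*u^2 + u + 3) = -8*u^2 - 5*u - 12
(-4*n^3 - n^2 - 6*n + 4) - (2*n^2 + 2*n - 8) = -4*n^3 - 3*n^2 - 8*n + 12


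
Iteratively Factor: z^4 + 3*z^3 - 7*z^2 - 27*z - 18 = (z + 3)*(z^3 - 7*z - 6) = (z + 2)*(z + 3)*(z^2 - 2*z - 3) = (z - 3)*(z + 2)*(z + 3)*(z + 1)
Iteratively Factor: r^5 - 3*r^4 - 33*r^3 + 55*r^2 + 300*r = (r - 5)*(r^4 + 2*r^3 - 23*r^2 - 60*r) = (r - 5)^2*(r^3 + 7*r^2 + 12*r) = (r - 5)^2*(r + 3)*(r^2 + 4*r) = r*(r - 5)^2*(r + 3)*(r + 4)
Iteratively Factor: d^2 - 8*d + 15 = (d - 5)*(d - 3)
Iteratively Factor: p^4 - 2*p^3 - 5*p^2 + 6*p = (p)*(p^3 - 2*p^2 - 5*p + 6) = p*(p - 1)*(p^2 - p - 6) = p*(p - 1)*(p + 2)*(p - 3)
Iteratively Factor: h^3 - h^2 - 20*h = (h)*(h^2 - h - 20) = h*(h + 4)*(h - 5)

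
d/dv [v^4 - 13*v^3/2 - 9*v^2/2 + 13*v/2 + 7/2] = 4*v^3 - 39*v^2/2 - 9*v + 13/2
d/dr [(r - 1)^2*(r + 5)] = 3*(r - 1)*(r + 3)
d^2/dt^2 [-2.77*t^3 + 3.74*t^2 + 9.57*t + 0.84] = 7.48 - 16.62*t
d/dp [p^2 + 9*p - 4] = 2*p + 9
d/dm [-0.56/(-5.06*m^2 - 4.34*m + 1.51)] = (-5.6672*m - 2.4304)/(5.06*m^2 + 4.34*m - 1.51)^2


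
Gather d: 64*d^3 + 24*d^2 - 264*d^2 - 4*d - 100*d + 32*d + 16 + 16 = 64*d^3 - 240*d^2 - 72*d + 32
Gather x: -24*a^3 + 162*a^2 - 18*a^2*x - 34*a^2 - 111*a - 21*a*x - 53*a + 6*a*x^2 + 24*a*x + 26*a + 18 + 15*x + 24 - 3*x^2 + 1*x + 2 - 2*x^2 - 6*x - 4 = -24*a^3 + 128*a^2 - 138*a + x^2*(6*a - 5) + x*(-18*a^2 + 3*a + 10) + 40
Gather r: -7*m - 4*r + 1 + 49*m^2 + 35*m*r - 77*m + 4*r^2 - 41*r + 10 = 49*m^2 - 84*m + 4*r^2 + r*(35*m - 45) + 11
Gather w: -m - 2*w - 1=-m - 2*w - 1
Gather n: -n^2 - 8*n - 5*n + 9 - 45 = -n^2 - 13*n - 36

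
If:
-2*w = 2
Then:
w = -1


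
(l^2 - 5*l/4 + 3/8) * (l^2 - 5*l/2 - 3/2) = l^4 - 15*l^3/4 + 2*l^2 + 15*l/16 - 9/16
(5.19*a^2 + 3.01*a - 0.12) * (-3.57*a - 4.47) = -18.5283*a^3 - 33.945*a^2 - 13.0263*a + 0.5364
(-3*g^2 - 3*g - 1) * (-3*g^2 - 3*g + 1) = 9*g^4 + 18*g^3 + 9*g^2 - 1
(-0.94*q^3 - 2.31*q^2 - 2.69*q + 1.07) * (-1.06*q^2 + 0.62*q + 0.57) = 0.9964*q^5 + 1.8658*q^4 + 0.8834*q^3 - 4.1187*q^2 - 0.8699*q + 0.6099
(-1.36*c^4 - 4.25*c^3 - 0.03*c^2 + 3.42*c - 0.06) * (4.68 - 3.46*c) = 4.7056*c^5 + 8.3402*c^4 - 19.7862*c^3 - 11.9736*c^2 + 16.2132*c - 0.2808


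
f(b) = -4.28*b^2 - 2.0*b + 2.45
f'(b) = -8.56*b - 2.0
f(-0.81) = 1.26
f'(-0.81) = 4.93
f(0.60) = -0.29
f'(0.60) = -7.14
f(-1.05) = -0.17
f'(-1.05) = 6.99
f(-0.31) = 2.66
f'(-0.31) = 0.65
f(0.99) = -3.72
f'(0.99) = -10.47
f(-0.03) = 2.51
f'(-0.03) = -1.74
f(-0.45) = 2.48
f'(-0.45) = 1.85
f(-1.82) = -8.09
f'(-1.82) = 13.58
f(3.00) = -42.07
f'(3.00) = -27.68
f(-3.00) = -30.07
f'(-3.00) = 23.68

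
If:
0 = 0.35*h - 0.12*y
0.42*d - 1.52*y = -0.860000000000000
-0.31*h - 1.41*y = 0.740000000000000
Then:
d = -3.81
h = -0.17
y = -0.49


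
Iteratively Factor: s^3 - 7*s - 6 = (s + 2)*(s^2 - 2*s - 3) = (s - 3)*(s + 2)*(s + 1)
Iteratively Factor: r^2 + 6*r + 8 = (r + 2)*(r + 4)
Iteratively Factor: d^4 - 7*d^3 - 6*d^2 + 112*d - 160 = (d - 5)*(d^3 - 2*d^2 - 16*d + 32) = (d - 5)*(d - 4)*(d^2 + 2*d - 8) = (d - 5)*(d - 4)*(d + 4)*(d - 2)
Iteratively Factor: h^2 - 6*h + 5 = (h - 1)*(h - 5)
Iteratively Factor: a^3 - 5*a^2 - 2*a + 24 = (a + 2)*(a^2 - 7*a + 12) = (a - 4)*(a + 2)*(a - 3)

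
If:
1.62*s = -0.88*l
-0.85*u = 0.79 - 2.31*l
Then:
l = 0.367965367965368*u + 0.341991341991342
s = -0.199882422104644*u - 0.185773074661964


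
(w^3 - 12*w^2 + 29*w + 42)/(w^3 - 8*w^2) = (w^3 - 12*w^2 + 29*w + 42)/(w^2*(w - 8))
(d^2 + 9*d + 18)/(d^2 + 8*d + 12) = (d + 3)/(d + 2)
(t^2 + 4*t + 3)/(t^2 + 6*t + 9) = (t + 1)/(t + 3)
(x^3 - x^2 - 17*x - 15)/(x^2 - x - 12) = (x^2 - 4*x - 5)/(x - 4)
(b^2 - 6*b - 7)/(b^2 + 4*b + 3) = (b - 7)/(b + 3)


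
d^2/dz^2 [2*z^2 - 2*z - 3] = 4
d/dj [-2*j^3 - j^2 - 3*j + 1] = -6*j^2 - 2*j - 3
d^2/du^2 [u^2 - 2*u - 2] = 2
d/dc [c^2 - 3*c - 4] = 2*c - 3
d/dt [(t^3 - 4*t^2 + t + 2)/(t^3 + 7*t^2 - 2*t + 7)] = (11*t^4 - 6*t^3 + 16*t^2 - 84*t + 11)/(t^6 + 14*t^5 + 45*t^4 - 14*t^3 + 102*t^2 - 28*t + 49)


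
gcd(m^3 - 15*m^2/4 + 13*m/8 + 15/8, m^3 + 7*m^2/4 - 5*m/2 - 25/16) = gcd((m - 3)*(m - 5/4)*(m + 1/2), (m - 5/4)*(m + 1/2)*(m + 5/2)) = m^2 - 3*m/4 - 5/8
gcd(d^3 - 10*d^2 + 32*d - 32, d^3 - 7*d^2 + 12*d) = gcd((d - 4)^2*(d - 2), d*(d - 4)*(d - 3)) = d - 4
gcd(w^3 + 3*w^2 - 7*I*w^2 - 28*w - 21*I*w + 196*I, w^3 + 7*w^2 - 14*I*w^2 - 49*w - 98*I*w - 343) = w^2 + w*(7 - 7*I) - 49*I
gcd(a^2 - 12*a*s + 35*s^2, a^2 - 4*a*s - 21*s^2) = -a + 7*s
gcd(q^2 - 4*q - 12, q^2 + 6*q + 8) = q + 2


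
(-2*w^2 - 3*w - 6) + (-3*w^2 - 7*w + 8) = -5*w^2 - 10*w + 2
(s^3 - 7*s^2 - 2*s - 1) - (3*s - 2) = s^3 - 7*s^2 - 5*s + 1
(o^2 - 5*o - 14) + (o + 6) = o^2 - 4*o - 8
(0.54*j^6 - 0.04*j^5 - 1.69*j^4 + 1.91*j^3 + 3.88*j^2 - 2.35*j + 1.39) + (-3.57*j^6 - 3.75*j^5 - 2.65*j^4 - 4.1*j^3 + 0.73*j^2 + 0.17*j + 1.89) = -3.03*j^6 - 3.79*j^5 - 4.34*j^4 - 2.19*j^3 + 4.61*j^2 - 2.18*j + 3.28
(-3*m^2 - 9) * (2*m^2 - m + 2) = -6*m^4 + 3*m^3 - 24*m^2 + 9*m - 18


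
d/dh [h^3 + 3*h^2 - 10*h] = 3*h^2 + 6*h - 10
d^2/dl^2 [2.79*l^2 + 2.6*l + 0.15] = 5.58000000000000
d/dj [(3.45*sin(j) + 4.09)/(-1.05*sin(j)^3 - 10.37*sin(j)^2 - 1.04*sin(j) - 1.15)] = (7.245*sin(j)^3 + 48.66*sin(j)^2 + 84.8266*sin(j) + 0.2861)*cos(j)/(1.1025*sin(j)^6 + 21.777*sin(j)^5 + 109.7209*sin(j)^4 + 23.9846*sin(j)^3 + 24.9326*sin(j)^2 + 2.392*sin(j) + 1.3225)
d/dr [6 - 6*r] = -6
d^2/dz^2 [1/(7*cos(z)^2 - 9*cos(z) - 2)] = (196*sin(z)^4 - 235*sin(z)^2 + 873*cos(z)/4 - 189*cos(3*z)/4 - 151)/(7*sin(z)^2 + 9*cos(z) - 5)^3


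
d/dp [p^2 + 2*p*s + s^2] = 2*p + 2*s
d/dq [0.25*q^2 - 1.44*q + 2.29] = 0.5*q - 1.44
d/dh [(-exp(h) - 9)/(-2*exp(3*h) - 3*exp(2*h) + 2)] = (-6*(exp(h) + 1)*(exp(h) + 9)*exp(h) + 2*exp(3*h) + 3*exp(2*h) - 2)*exp(h)/(2*exp(3*h) + 3*exp(2*h) - 2)^2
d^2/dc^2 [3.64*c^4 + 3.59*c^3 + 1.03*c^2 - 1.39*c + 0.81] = 43.68*c^2 + 21.54*c + 2.06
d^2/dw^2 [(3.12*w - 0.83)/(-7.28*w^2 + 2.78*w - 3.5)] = (-(3.12*w - 0.83)*(14.56*w - 2.78)*(29.12*w - 5.56) + (136.2816*w - 29.432)*(7.28*w^2 - 2.78*w + 3.5))/(7.28*w^2 - 2.78*w + 3.5)^3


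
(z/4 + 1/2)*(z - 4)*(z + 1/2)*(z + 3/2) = z^4/4 - 45*z^2/16 - 35*z/8 - 3/2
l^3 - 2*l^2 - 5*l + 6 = (l - 3)*(l - 1)*(l + 2)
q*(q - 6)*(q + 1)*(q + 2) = q^4 - 3*q^3 - 16*q^2 - 12*q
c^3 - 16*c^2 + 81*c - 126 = (c - 7)*(c - 6)*(c - 3)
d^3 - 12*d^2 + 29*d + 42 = (d - 7)*(d - 6)*(d + 1)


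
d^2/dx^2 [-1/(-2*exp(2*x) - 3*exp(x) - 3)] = (2*(4*exp(x) + 3)^2*exp(x) - (8*exp(x) + 3)*(2*exp(2*x) + 3*exp(x) + 3))*exp(x)/(2*exp(2*x) + 3*exp(x) + 3)^3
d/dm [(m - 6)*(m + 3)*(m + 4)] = 3*m^2 + 2*m - 30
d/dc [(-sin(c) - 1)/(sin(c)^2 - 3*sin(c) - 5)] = (sin(c)^2 + 2*sin(c) + 2)*cos(c)/(sin(c)^2 - 3*sin(c) - 5)^2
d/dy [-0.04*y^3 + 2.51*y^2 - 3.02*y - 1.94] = -0.12*y^2 + 5.02*y - 3.02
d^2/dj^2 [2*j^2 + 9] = 4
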